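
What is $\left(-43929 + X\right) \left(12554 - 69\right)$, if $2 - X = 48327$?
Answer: $-1151791190$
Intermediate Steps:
$X = -48325$ ($X = 2 - 48327 = -48325$)
$\left(-43929 + X\right) \left(12554 - 69\right) = \left(-43929 - 48325\right) \left(12554 - 69\right) = \left(-92254\right) 12485 = -1151791190$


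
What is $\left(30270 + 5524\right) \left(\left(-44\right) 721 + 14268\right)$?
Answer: $-624820064$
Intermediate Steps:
$\left(30270 + 5524\right) \left(\left(-44\right) 721 + 14268\right) = 35794 \left(-31724 + 14268\right) = 35794 \left(-17456\right) = -624820064$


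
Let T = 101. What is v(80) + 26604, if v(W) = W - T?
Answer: 26583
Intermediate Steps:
v(W) = -101 + W (v(W) = W - 1*101 = W - 101 = -101 + W)
v(80) + 26604 = (-101 + 80) + 26604 = -21 + 26604 = 26583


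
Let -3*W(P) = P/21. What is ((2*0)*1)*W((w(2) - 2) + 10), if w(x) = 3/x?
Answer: 0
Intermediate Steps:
W(P) = -P/63 (W(P) = -P/(3*21) = -P/63)
((2*0)*1)*W((w(2) - 2) + 10) = ((2*0)*1)*(-((3/2 - 2) + 10)/63) = (0*1)*(-((3*(½) - 2) + 10)/63) = 0*(-((3/2 - 2) + 10)/63) = 0*(-(-½ + 10)/63) = 0*(-1/63*19/2) = 0*(-19/126) = 0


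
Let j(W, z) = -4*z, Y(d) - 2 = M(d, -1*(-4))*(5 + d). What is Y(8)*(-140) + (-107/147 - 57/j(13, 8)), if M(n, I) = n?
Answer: -69802405/4704 ≈ -14839.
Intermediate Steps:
Y(d) = 2 + d*(5 + d)
Y(8)*(-140) + (-107/147 - 57/j(13, 8)) = (2 + 8² + 5*8)*(-140) + (-107/147 - 57/((-4*8))) = (2 + 64 + 40)*(-140) + (-107*1/147 - 57/(-32)) = 106*(-140) + (-107/147 - 57*(-1/32)) = -14840 + (-107/147 + 57/32) = -14840 + 4955/4704 = -69802405/4704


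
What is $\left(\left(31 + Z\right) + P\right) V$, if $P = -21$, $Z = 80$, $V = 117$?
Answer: $10530$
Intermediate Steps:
$\left(\left(31 + Z\right) + P\right) V = \left(\left(31 + 80\right) - 21\right) 117 = \left(111 - 21\right) 117 = 90 \cdot 117 = 10530$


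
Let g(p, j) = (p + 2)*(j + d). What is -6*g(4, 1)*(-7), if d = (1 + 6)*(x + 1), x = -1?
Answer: 252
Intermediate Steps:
d = 0 (d = (1 + 6)*(-1 + 1) = 7*0 = 0)
g(p, j) = j*(2 + p) (g(p, j) = (p + 2)*(j + 0) = (2 + p)*j = j*(2 + p))
-6*g(4, 1)*(-7) = -6*(2 + 4)*(-7) = -6*6*(-7) = -36*(-7) = 252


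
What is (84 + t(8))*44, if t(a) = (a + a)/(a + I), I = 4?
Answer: 11264/3 ≈ 3754.7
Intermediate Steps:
t(a) = 2*a/(4 + a) (t(a) = (a + a)/(a + 4) = (2*a)/(4 + a) = 2*a/(4 + a))
(84 + t(8))*44 = (84 + 2*8/(4 + 8))*44 = (84 + 2*8/12)*44 = (84 + 2*8*(1/12))*44 = (84 + 4/3)*44 = (256/3)*44 = 11264/3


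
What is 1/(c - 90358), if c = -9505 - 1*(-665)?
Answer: -1/99198 ≈ -1.0081e-5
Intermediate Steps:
c = -8840 (c = -9505 + 665 = -8840)
1/(c - 90358) = 1/(-8840 - 90358) = 1/(-99198) = -1/99198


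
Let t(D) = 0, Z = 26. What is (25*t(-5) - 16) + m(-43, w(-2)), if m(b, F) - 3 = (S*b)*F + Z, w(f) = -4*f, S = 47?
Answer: -16155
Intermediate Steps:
m(b, F) = 29 + 47*F*b (m(b, F) = 3 + ((47*b)*F + 26) = 3 + (47*F*b + 26) = 3 + (26 + 47*F*b) = 29 + 47*F*b)
(25*t(-5) - 16) + m(-43, w(-2)) = (25*0 - 16) + (29 + 47*(-4*(-2))*(-43)) = (0 - 16) + (29 + 47*8*(-43)) = -16 + (29 - 16168) = -16 - 16139 = -16155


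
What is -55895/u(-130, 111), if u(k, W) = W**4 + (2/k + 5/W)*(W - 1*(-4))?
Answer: -16131297/43811513017 ≈ -0.00036820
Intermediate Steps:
u(k, W) = W**4 + (4 + W)*(2/k + 5/W) (u(k, W) = W**4 + (2/k + 5/W)*(W + 4) = W**4 + (2/k + 5/W)*(4 + W) = W**4 + (4 + W)*(2/k + 5/W))
-55895/u(-130, 111) = -55895/(5 + 111**4 + 8/(-130) + 20/111 + 2*111/(-130)) = -55895/(5 + 151807041 + 8*(-1/130) + 20*(1/111) + 2*111*(-1/130)) = -55895/(5 + 151807041 - 4/65 + 20/111 - 111/65) = -55895/219057565085/1443 = -55895*1443/219057565085 = -16131297/43811513017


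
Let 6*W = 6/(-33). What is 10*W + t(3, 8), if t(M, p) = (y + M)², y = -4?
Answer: 23/33 ≈ 0.69697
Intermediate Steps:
W = -1/33 (W = (6/(-33))/6 = (6*(-1/33))/6 = (⅙)*(-2/11) = -1/33 ≈ -0.030303)
t(M, p) = (-4 + M)²
10*W + t(3, 8) = 10*(-1/33) + (-4 + 3)² = -10/33 + (-1)² = -10/33 + 1 = 23/33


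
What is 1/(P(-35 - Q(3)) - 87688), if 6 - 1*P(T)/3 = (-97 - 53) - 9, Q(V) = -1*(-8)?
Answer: -1/87193 ≈ -1.1469e-5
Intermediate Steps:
Q(V) = 8
P(T) = 495 (P(T) = 18 - 3*((-97 - 53) - 9) = 18 - 3*(-150 - 9) = 18 - 3*(-159) = 18 + 477 = 495)
1/(P(-35 - Q(3)) - 87688) = 1/(495 - 87688) = 1/(-87193) = -1/87193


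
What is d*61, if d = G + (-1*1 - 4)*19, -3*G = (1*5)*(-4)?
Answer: -16165/3 ≈ -5388.3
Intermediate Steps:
G = 20/3 (G = -1*5*(-4)/3 = -5*(-4)/3 = -⅓*(-20) = 20/3 ≈ 6.6667)
d = -265/3 (d = 20/3 + (-1*1 - 4)*19 = 20/3 + (-1 - 4)*19 = 20/3 - 5*19 = 20/3 - 95 = -265/3 ≈ -88.333)
d*61 = -265/3*61 = -16165/3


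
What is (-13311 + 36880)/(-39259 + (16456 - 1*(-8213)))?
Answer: -23569/14590 ≈ -1.6154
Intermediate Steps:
(-13311 + 36880)/(-39259 + (16456 - 1*(-8213))) = 23569/(-39259 + (16456 + 8213)) = 23569/(-39259 + 24669) = 23569/(-14590) = 23569*(-1/14590) = -23569/14590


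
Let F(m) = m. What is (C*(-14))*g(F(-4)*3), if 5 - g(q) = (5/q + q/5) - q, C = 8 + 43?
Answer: 29869/10 ≈ 2986.9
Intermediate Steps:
C = 51
g(q) = 5 - 5/q + 4*q/5 (g(q) = 5 - ((5/q + q/5) - q) = 5 - (5/q - 4*q/5) = 5 + (-5/q + 4*q/5) = 5 - 5/q + 4*q/5)
(C*(-14))*g(F(-4)*3) = (51*(-14))*(5 - 5/((-4*3)) + 4*(-4*3)/5) = -714*(5 - 5/(-12) + (⅘)*(-12)) = -714*(5 - 5*(-1/12) - 48/5) = -714*(5 + 5/12 - 48/5) = -714*(-251/60) = 29869/10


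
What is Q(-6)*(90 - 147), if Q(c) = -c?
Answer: -342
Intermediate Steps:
Q(-6)*(90 - 147) = (-1*(-6))*(90 - 147) = 6*(-57) = -342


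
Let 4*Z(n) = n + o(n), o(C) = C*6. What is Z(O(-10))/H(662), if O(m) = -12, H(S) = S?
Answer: -21/662 ≈ -0.031722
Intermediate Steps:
o(C) = 6*C
Z(n) = 7*n/4 (Z(n) = (n + 6*n)/4 = (7*n)/4 = 7*n/4)
Z(O(-10))/H(662) = ((7/4)*(-12))/662 = -21*1/662 = -21/662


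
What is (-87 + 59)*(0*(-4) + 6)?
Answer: -168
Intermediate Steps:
(-87 + 59)*(0*(-4) + 6) = -28*(0 + 6) = -28*6 = -168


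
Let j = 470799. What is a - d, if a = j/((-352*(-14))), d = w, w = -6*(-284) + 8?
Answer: -1137991/704 ≈ -1616.5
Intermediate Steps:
w = 1712 (w = 1704 + 8 = 1712)
d = 1712
a = 67257/704 (a = 470799/((-352*(-14))) = 470799/4928 = 470799*(1/4928) = 67257/704 ≈ 95.536)
a - d = 67257/704 - 1*1712 = 67257/704 - 1712 = -1137991/704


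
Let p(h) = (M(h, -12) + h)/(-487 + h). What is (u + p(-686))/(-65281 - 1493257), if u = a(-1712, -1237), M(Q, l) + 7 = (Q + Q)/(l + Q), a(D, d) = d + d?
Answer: 1012557527/638029610826 ≈ 0.0015870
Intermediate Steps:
a(D, d) = 2*d
M(Q, l) = -7 + 2*Q/(Q + l) (M(Q, l) = -7 + (Q + Q)/(l + Q) = -7 + (2*Q)/(Q + l) = -7 + 2*Q/(Q + l))
u = -2474 (u = 2*(-1237) = -2474)
p(h) = (h + (84 - 5*h)/(-12 + h))/(-487 + h) (p(h) = ((-7*(-12) - 5*h)/(h - 12) + h)/(-487 + h) = ((84 - 5*h)/(-12 + h) + h)/(-487 + h) = (h + (84 - 5*h)/(-12 + h))/(-487 + h))
(u + p(-686))/(-65281 - 1493257) = (-2474 + (84 - 5*(-686) - 686*(-12 - 686))/((-487 - 686)*(-12 - 686)))/(-65281 - 1493257) = (-2474 + (84 + 3430 - 686*(-698))/(-1173*(-698)))/(-1558538) = (-2474 - 1/1173*(-1/698)*(84 + 3430 + 478828))*(-1/1558538) = (-2474 - 1/1173*(-1/698)*482342)*(-1/1558538) = (-2474 + 241171/409377)*(-1/1558538) = -1012557527/409377*(-1/1558538) = 1012557527/638029610826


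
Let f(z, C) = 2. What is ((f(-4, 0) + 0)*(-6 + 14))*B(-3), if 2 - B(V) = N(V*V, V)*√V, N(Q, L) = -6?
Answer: 32 + 96*I*√3 ≈ 32.0 + 166.28*I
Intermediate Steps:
B(V) = 2 + 6*√V (B(V) = 2 - (-6)*√V = 2 + 6*√V)
((f(-4, 0) + 0)*(-6 + 14))*B(-3) = ((2 + 0)*(-6 + 14))*(2 + 6*√(-3)) = (2*8)*(2 + 6*(I*√3)) = 16*(2 + 6*I*√3) = 32 + 96*I*√3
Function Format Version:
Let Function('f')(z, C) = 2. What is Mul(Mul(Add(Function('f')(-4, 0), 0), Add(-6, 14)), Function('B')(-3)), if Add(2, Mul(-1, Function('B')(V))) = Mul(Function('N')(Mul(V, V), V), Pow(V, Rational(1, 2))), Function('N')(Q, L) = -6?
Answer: Add(32, Mul(96, I, Pow(3, Rational(1, 2)))) ≈ Add(32.000, Mul(166.28, I))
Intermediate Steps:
Function('B')(V) = Add(2, Mul(6, Pow(V, Rational(1, 2)))) (Function('B')(V) = Add(2, Mul(-1, Mul(-6, Pow(V, Rational(1, 2))))) = Add(2, Mul(6, Pow(V, Rational(1, 2)))))
Mul(Mul(Add(Function('f')(-4, 0), 0), Add(-6, 14)), Function('B')(-3)) = Mul(Mul(Add(2, 0), Add(-6, 14)), Add(2, Mul(6, Pow(-3, Rational(1, 2))))) = Mul(Mul(2, 8), Add(2, Mul(6, Mul(I, Pow(3, Rational(1, 2)))))) = Mul(16, Add(2, Mul(6, I, Pow(3, Rational(1, 2))))) = Add(32, Mul(96, I, Pow(3, Rational(1, 2))))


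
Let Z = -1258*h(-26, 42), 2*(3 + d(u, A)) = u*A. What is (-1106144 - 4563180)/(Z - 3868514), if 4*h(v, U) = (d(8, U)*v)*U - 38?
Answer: -5669324/52810047 ≈ -0.10735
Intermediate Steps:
d(u, A) = -3 + A*u/2 (d(u, A) = -3 + (u*A)/2 = -3 + (A*u)/2 = -3 + A*u/2)
h(v, U) = -19/2 + U*v*(-3 + 4*U)/4 (h(v, U) = (((-3 + (½)*U*8)*v)*U - 38)/4 = (((-3 + 4*U)*v)*U - 38)/4 = ((v*(-3 + 4*U))*U - 38)/4 = (U*v*(-3 + 4*U) - 38)/4 = (-38 + U*v*(-3 + 4*U))/4 = -19/2 + U*v*(-3 + 4*U)/4)
Z = 56678561 (Z = -1258*(-19/2 + (¼)*42*(-26)*(-3 + 4*42)) = -1258*(-19/2 + (¼)*42*(-26)*(-3 + 168)) = -1258*(-19/2 + (¼)*42*(-26)*165) = -1258*(-19/2 - 45045) = -1258*(-90109/2) = 56678561)
(-1106144 - 4563180)/(Z - 3868514) = (-1106144 - 4563180)/(56678561 - 3868514) = -5669324/52810047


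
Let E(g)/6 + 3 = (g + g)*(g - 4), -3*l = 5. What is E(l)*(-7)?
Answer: -2002/3 ≈ -667.33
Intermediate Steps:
l = -5/3 (l = -⅓*5 = -5/3 ≈ -1.6667)
E(g) = -18 + 12*g*(-4 + g) (E(g) = -18 + 6*((g + g)*(g - 4)) = -18 + 6*((2*g)*(-4 + g)) = -18 + 6*(2*g*(-4 + g)) = -18 + 12*g*(-4 + g))
E(l)*(-7) = (-18 - 48*(-5/3) + 12*(-5/3)²)*(-7) = (-18 + 80 + 12*(25/9))*(-7) = (-18 + 80 + 100/3)*(-7) = (286/3)*(-7) = -2002/3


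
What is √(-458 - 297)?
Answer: I*√755 ≈ 27.477*I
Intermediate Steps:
√(-458 - 297) = √(-755) = I*√755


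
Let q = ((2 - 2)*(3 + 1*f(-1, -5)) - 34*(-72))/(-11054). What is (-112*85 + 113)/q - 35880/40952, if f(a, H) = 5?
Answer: 266144061551/6265656 ≈ 42477.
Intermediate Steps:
q = -1224/5527 (q = ((2 - 2)*(3 + 1*5) - 34*(-72))/(-11054) = (0*(3 + 5) + 2448)*(-1/11054) = (0*8 + 2448)*(-1/11054) = (0 + 2448)*(-1/11054) = 2448*(-1/11054) = -1224/5527 ≈ -0.22146)
(-112*85 + 113)/q - 35880/40952 = (-112*85 + 113)/(-1224/5527) - 35880/40952 = (-9520 + 113)*(-5527/1224) - 35880*1/40952 = -9407*(-5527/1224) - 4485/5119 = 51992489/1224 - 4485/5119 = 266144061551/6265656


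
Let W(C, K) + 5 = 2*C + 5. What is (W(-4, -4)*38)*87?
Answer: -26448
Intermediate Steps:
W(C, K) = 2*C (W(C, K) = -5 + (2*C + 5) = -5 + (5 + 2*C) = 2*C)
(W(-4, -4)*38)*87 = ((2*(-4))*38)*87 = -8*38*87 = -304*87 = -26448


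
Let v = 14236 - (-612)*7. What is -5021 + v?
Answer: 13499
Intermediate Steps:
v = 18520 (v = 14236 - 1*(-4284) = 14236 + 4284 = 18520)
-5021 + v = -5021 + 18520 = 13499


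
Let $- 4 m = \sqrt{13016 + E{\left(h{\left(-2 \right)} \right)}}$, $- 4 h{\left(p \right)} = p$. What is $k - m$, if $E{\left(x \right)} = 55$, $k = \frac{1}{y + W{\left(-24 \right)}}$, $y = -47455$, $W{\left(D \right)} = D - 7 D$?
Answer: $- \frac{1}{47311} + \frac{\sqrt{13071}}{4} \approx 28.582$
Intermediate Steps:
$W{\left(D \right)} = - 6 D$
$h{\left(p \right)} = - \frac{p}{4}$
$k = - \frac{1}{47311}$ ($k = \frac{1}{-47455 - -144} = \frac{1}{-47455 + 144} = \frac{1}{-47311} = - \frac{1}{47311} \approx -2.1137 \cdot 10^{-5}$)
$m = - \frac{\sqrt{13071}}{4}$ ($m = - \frac{\sqrt{13016 + 55}}{4} = - \frac{\sqrt{13071}}{4} \approx -28.582$)
$k - m = - \frac{1}{47311} - - \frac{\sqrt{13071}}{4} = - \frac{1}{47311} + \frac{\sqrt{13071}}{4}$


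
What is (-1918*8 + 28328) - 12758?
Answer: 226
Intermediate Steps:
(-1918*8 + 28328) - 12758 = (-15344 + 28328) - 12758 = 12984 - 12758 = 226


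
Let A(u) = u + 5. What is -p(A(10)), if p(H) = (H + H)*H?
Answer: -450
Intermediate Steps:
A(u) = 5 + u
p(H) = 2*H² (p(H) = (2*H)*H = 2*H²)
-p(A(10)) = -2*(5 + 10)² = -2*15² = -2*225 = -1*450 = -450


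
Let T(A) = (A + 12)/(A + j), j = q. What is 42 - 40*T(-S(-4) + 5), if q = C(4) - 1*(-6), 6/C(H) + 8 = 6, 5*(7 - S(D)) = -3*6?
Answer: 1826/13 ≈ 140.46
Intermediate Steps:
S(D) = 53/5 (S(D) = 7 - (-3)*6/5 = 7 - ⅕*(-18) = 7 + 18/5 = 53/5)
C(H) = -3 (C(H) = 6/(-8 + 6) = 6/(-2) = 6*(-½) = -3)
q = 3 (q = -3 - 1*(-6) = -3 + 6 = 3)
j = 3
T(A) = (12 + A)/(3 + A) (T(A) = (A + 12)/(A + 3) = (12 + A)/(3 + A))
42 - 40*T(-S(-4) + 5) = 42 - 40*(12 + (-1*53/5 + 5))/(3 + (-1*53/5 + 5)) = 42 - 40*(12 + (-53/5 + 5))/(3 + (-53/5 + 5)) = 42 - 40*(12 - 28/5)/(3 - 28/5) = 42 - 40*32/((-13/5)*5) = 42 - (-200)*32/(13*5) = 42 - 40*(-32/13) = 42 + 1280/13 = 1826/13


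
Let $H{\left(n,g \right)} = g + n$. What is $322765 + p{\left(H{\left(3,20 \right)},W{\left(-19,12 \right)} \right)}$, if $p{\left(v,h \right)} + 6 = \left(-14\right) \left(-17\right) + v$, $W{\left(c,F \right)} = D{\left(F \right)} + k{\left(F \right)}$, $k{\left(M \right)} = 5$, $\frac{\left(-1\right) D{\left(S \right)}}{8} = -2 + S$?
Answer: $323020$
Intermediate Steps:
$D{\left(S \right)} = 16 - 8 S$ ($D{\left(S \right)} = - 8 \left(-2 + S\right) = 16 - 8 S$)
$W{\left(c,F \right)} = 21 - 8 F$ ($W{\left(c,F \right)} = \left(16 - 8 F\right) + 5 = 21 - 8 F$)
$p{\left(v,h \right)} = 232 + v$ ($p{\left(v,h \right)} = -6 + \left(\left(-14\right) \left(-17\right) + v\right) = -6 + \left(238 + v\right) = 232 + v$)
$322765 + p{\left(H{\left(3,20 \right)},W{\left(-19,12 \right)} \right)} = 322765 + \left(232 + \left(20 + 3\right)\right) = 322765 + \left(232 + 23\right) = 322765 + 255 = 323020$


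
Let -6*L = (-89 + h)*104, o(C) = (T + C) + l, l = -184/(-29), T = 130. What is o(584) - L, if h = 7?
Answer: -60986/87 ≈ -700.99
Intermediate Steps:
l = 184/29 (l = -184*(-1/29) = 184/29 ≈ 6.3448)
o(C) = 3954/29 + C (o(C) = (130 + C) + 184/29 = 3954/29 + C)
L = 4264/3 (L = -(-89 + 7)*104/6 = -(-41)*104/3 = -1/6*(-8528) = 4264/3 ≈ 1421.3)
o(584) - L = (3954/29 + 584) - 1*4264/3 = 20890/29 - 4264/3 = -60986/87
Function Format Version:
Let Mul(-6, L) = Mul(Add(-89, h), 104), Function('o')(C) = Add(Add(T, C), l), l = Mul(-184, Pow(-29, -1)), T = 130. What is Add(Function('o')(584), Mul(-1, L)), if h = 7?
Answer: Rational(-60986, 87) ≈ -700.99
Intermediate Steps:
l = Rational(184, 29) (l = Mul(-184, Rational(-1, 29)) = Rational(184, 29) ≈ 6.3448)
Function('o')(C) = Add(Rational(3954, 29), C) (Function('o')(C) = Add(Add(130, C), Rational(184, 29)) = Add(Rational(3954, 29), C))
L = Rational(4264, 3) (L = Mul(Rational(-1, 6), Mul(Add(-89, 7), 104)) = Mul(Rational(-1, 6), Mul(-82, 104)) = Mul(Rational(-1, 6), -8528) = Rational(4264, 3) ≈ 1421.3)
Add(Function('o')(584), Mul(-1, L)) = Add(Add(Rational(3954, 29), 584), Mul(-1, Rational(4264, 3))) = Add(Rational(20890, 29), Rational(-4264, 3)) = Rational(-60986, 87)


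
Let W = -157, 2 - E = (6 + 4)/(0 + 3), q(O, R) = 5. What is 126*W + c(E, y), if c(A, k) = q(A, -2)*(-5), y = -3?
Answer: -19807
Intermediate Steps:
E = -4/3 (E = 2 - (6 + 4)/(0 + 3) = 2 - 10/3 = -4/3 ≈ -1.3333)
c(A, k) = -25 (c(A, k) = 5*(-5) = -25)
126*W + c(E, y) = 126*(-157) - 25 = -19782 - 25 = -19807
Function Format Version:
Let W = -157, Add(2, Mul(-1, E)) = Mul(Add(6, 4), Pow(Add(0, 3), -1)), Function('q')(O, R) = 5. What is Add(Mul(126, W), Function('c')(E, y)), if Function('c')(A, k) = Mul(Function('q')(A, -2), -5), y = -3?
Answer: -19807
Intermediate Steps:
E = Rational(-4, 3) (E = Add(2, Mul(-1, Mul(Add(6, 4), Pow(Add(0, 3), -1)))) = Add(2, Mul(-1, Mul(10, Pow(3, -1)))) = Add(2, Mul(-1, Mul(10, Rational(1, 3)))) = Add(2, Mul(-1, Rational(10, 3))) = Add(2, Rational(-10, 3)) = Rational(-4, 3) ≈ -1.3333)
Function('c')(A, k) = -25 (Function('c')(A, k) = Mul(5, -5) = -25)
Add(Mul(126, W), Function('c')(E, y)) = Add(Mul(126, -157), -25) = Add(-19782, -25) = -19807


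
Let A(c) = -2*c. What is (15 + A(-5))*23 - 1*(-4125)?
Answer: 4700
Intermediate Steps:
(15 + A(-5))*23 - 1*(-4125) = (15 - 2*(-5))*23 - 1*(-4125) = (15 + 10)*23 + 4125 = 25*23 + 4125 = 575 + 4125 = 4700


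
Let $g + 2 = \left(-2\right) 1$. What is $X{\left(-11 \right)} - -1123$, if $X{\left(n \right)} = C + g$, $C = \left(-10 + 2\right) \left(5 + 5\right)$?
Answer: $1039$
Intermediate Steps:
$C = -80$ ($C = \left(-8\right) 10 = -80$)
$g = -4$ ($g = -2 - 2 = -4$)
$X{\left(n \right)} = -84$ ($X{\left(n \right)} = -80 - 4 = -84$)
$X{\left(-11 \right)} - -1123 = -84 - -1123 = -84 + 1123 = 1039$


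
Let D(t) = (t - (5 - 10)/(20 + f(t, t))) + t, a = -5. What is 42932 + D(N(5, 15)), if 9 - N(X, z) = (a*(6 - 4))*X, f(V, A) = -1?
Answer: 817955/19 ≈ 43050.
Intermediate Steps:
N(X, z) = 9 + 10*X (N(X, z) = 9 - (-5*(6 - 4))*X = 9 - (-5*2)*X = 9 - (-10)*X = 9 + 10*X)
D(t) = 5/19 + 2*t (D(t) = (t - (5 - 10)/(20 - 1)) + t = (t - (-5)/19) + t = (t - 1*(-5/19)) + t = (t + 5/19) + t = (5/19 + t) + t = 5/19 + 2*t)
42932 + D(N(5, 15)) = 42932 + (5/19 + 2*(9 + 10*5)) = 42932 + (5/19 + 2*(9 + 50)) = 42932 + (5/19 + 2*59) = 42932 + (5/19 + 118) = 42932 + 2247/19 = 817955/19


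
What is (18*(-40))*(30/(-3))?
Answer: 7200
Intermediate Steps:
(18*(-40))*(30/(-3)) = -21600*(-1)/3 = -720*(-10) = 7200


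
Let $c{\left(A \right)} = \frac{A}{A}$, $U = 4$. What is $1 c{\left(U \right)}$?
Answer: $1$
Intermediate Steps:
$c{\left(A \right)} = 1$
$1 c{\left(U \right)} = 1 \cdot 1 = 1$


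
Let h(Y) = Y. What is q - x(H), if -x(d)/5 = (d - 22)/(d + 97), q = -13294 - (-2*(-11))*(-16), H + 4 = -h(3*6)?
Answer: -194174/15 ≈ -12945.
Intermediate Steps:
H = -22 (H = -4 - 3*6 = -4 - 1*18 = -4 - 18 = -22)
q = -12942 (q = -13294 - 22*(-16) = -13294 - 1*(-352) = -13294 + 352 = -12942)
x(d) = -5*(-22 + d)/(97 + d) (x(d) = -5*(d - 22)/(d + 97) = -5*(-22 + d)/(97 + d))
q - x(H) = -12942 - 5*(22 - 1*(-22))/(97 - 22) = -12942 - 5*(22 + 22)/75 = -12942 - 5*44/75 = -12942 - 1*44/15 = -12942 - 44/15 = -194174/15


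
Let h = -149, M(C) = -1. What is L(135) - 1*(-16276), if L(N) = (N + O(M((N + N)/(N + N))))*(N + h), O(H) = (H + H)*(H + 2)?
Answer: 14414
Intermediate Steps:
O(H) = 2*H*(2 + H) (O(H) = (2*H)*(2 + H) = 2*H*(2 + H))
L(N) = (-149 + N)*(-2 + N) (L(N) = (N + 2*(-1)*(2 - 1))*(N - 149) = (N + 2*(-1)*1)*(-149 + N) = (N - 2)*(-149 + N) = (-2 + N)*(-149 + N) = (-149 + N)*(-2 + N))
L(135) - 1*(-16276) = (298 + 135² - 151*135) - 1*(-16276) = (298 + 18225 - 20385) + 16276 = -1862 + 16276 = 14414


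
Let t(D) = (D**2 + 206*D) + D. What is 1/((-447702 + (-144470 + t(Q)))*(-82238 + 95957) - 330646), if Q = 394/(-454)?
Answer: -51529/418765491053362 ≈ -1.2305e-10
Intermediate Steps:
Q = -197/227 (Q = 394*(-1/454) = -197/227 ≈ -0.86784)
t(D) = D**2 + 207*D
1/((-447702 + (-144470 + t(Q)))*(-82238 + 95957) - 330646) = 1/((-447702 + (-144470 - 197*(207 - 197/227)/227))*(-82238 + 95957) - 330646) = 1/((-447702 + (-144470 - 197/227*46792/227))*13719 - 330646) = 1/((-447702 + (-144470 - 9218024/51529))*13719 - 330646) = 1/((-447702 - 7453612654/51529)*13719 - 330646) = 1/(-30523249012/51529*13719 - 330646) = 1/(-418748453195628/51529 - 330646) = 1/(-418765491053362/51529) = -51529/418765491053362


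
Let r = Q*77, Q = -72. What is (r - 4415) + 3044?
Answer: -6915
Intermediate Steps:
r = -5544 (r = -72*77 = -5544)
(r - 4415) + 3044 = (-5544 - 4415) + 3044 = -9959 + 3044 = -6915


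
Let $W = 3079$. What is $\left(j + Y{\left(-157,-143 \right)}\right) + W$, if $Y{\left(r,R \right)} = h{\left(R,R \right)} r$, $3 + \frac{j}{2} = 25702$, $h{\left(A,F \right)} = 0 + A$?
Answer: $76928$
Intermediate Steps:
$h{\left(A,F \right)} = A$
$j = 51398$ ($j = -6 + 2 \cdot 25702 = -6 + 51404 = 51398$)
$Y{\left(r,R \right)} = R r$
$\left(j + Y{\left(-157,-143 \right)}\right) + W = \left(51398 - -22451\right) + 3079 = \left(51398 + 22451\right) + 3079 = 73849 + 3079 = 76928$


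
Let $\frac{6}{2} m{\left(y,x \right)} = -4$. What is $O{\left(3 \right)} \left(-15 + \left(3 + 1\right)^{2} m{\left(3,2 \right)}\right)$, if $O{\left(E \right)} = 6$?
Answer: $-218$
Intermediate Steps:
$m{\left(y,x \right)} = - \frac{4}{3}$ ($m{\left(y,x \right)} = \frac{1}{3} \left(-4\right) = - \frac{4}{3}$)
$O{\left(3 \right)} \left(-15 + \left(3 + 1\right)^{2} m{\left(3,2 \right)}\right) = 6 \left(-15 + \left(3 + 1\right)^{2} \left(- \frac{4}{3}\right)\right) = 6 \left(-15 + 4^{2} \left(- \frac{4}{3}\right)\right) = 6 \left(-15 + 16 \left(- \frac{4}{3}\right)\right) = 6 \left(-15 - \frac{64}{3}\right) = 6 \left(- \frac{109}{3}\right) = -218$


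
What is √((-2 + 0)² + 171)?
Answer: 5*√7 ≈ 13.229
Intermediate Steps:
√((-2 + 0)² + 171) = √((-2)² + 171) = √(4 + 171) = √175 = 5*√7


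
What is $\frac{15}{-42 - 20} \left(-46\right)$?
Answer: $\frac{345}{31} \approx 11.129$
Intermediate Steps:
$\frac{15}{-42 - 20} \left(-46\right) = \frac{15}{-62} \left(-46\right) = 15 \left(- \frac{1}{62}\right) \left(-46\right) = \left(- \frac{15}{62}\right) \left(-46\right) = \frac{345}{31}$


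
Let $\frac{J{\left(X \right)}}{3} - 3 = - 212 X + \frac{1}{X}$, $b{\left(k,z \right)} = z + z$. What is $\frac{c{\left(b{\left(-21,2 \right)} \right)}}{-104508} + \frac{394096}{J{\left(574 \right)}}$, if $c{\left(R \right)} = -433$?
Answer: $- \frac{7850046186107}{7299590028012} \approx -1.0754$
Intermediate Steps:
$b{\left(k,z \right)} = 2 z$
$J{\left(X \right)} = 9 - 636 X + \frac{3}{X}$ ($J{\left(X \right)} = 9 + 3 \left(- 212 X + \frac{1}{X}\right) = 9 + 3 \left(\frac{1}{X} - 212 X\right) = 9 - \left(- \frac{3}{X} + 636 X\right) = 9 - 636 X + \frac{3}{X}$)
$\frac{c{\left(b{\left(-21,2 \right)} \right)}}{-104508} + \frac{394096}{J{\left(574 \right)}} = - \frac{433}{-104508} + \frac{394096}{9 - 365064 + \frac{3}{574}} = \left(-433\right) \left(- \frac{1}{104508}\right) + \frac{394096}{9 - 365064 + 3 \cdot \frac{1}{574}} = \frac{433}{104508} + \frac{394096}{9 - 365064 + \frac{3}{574}} = \frac{433}{104508} + \frac{394096}{- \frac{209541567}{574}} = \frac{433}{104508} + 394096 \left(- \frac{574}{209541567}\right) = \frac{433}{104508} - \frac{226211104}{209541567} = - \frac{7850046186107}{7299590028012}$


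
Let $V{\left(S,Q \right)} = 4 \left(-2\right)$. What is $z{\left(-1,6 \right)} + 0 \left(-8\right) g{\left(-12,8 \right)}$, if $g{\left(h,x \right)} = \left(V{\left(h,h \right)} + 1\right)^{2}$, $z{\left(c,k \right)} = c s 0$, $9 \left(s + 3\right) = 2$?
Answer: $0$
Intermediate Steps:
$s = - \frac{25}{9}$ ($s = -3 + \frac{1}{9} \cdot 2 = -3 + \frac{2}{9} = - \frac{25}{9} \approx -2.7778$)
$V{\left(S,Q \right)} = -8$
$z{\left(c,k \right)} = 0$ ($z{\left(c,k \right)} = c \left(- \frac{25}{9}\right) 0 = - \frac{25 c}{9} \cdot 0 = 0$)
$g{\left(h,x \right)} = 49$ ($g{\left(h,x \right)} = \left(-8 + 1\right)^{2} = \left(-7\right)^{2} = 49$)
$z{\left(-1,6 \right)} + 0 \left(-8\right) g{\left(-12,8 \right)} = 0 + 0 \left(-8\right) 49 = 0 + 0 \cdot 49 = 0 + 0 = 0$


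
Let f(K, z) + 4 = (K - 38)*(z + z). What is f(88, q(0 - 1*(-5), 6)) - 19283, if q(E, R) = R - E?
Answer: -19187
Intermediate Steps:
f(K, z) = -4 + 2*z*(-38 + K) (f(K, z) = -4 + (K - 38)*(z + z) = -4 + (-38 + K)*(2*z) = -4 + 2*z*(-38 + K))
f(88, q(0 - 1*(-5), 6)) - 19283 = (-4 - 76*(6 - (0 - 1*(-5))) + 2*88*(6 - (0 - 1*(-5)))) - 19283 = (-4 - 76*(6 - (0 + 5)) + 2*88*(6 - (0 + 5))) - 19283 = (-4 - 76*(6 - 1*5) + 2*88*(6 - 1*5)) - 19283 = (-4 - 76*(6 - 5) + 2*88*(6 - 5)) - 19283 = (-4 - 76*1 + 2*88*1) - 19283 = (-4 - 76 + 176) - 19283 = 96 - 19283 = -19187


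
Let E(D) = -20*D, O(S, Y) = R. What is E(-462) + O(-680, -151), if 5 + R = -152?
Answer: 9083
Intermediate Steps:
R = -157 (R = -5 - 152 = -157)
O(S, Y) = -157
E(-462) + O(-680, -151) = -20*(-462) - 157 = 9240 - 157 = 9083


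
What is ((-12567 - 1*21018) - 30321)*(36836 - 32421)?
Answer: -282144990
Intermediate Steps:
((-12567 - 1*21018) - 30321)*(36836 - 32421) = ((-12567 - 21018) - 30321)*4415 = (-33585 - 30321)*4415 = -63906*4415 = -282144990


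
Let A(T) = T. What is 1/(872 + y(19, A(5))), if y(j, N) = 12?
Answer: 1/884 ≈ 0.0011312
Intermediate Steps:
1/(872 + y(19, A(5))) = 1/(872 + 12) = 1/884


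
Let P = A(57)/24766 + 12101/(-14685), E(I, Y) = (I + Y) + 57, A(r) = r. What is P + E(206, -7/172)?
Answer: 8198936688689/31277229060 ≈ 262.14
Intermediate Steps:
E(I, Y) = 57 + I + Y
P = -298856321/363688710 (P = 57/24766 + 12101/(-14685) = 57*(1/24766) + 12101*(-1/14685) = 57/24766 - 12101/14685 = -298856321/363688710 ≈ -0.82174)
P + E(206, -7/172) = -298856321/363688710 + (57 + 206 - 7/172) = -298856321/363688710 + 45229/172 = 8198936688689/31277229060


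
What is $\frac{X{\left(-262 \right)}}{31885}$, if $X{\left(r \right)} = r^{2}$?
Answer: $\frac{68644}{31885} \approx 2.1529$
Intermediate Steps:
$\frac{X{\left(-262 \right)}}{31885} = \frac{\left(-262\right)^{2}}{31885} = 68644 \cdot \frac{1}{31885} = \frac{68644}{31885}$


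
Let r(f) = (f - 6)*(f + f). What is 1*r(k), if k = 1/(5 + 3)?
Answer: -47/32 ≈ -1.4688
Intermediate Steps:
k = 1/8 ≈ 0.12500
r(f) = 2*f*(-6 + f) (r(f) = (-6 + f)*(2*f) = 2*f*(-6 + f))
1*r(k) = 1*(2*(1/8)*(-6 + 1/8)) = 1*(2*(1/8)*(-47/8)) = 1*(-47/32) = -47/32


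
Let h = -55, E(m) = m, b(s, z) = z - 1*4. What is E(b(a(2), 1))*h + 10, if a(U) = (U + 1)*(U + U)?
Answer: 175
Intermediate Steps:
a(U) = 2*U*(1 + U) (a(U) = (1 + U)*(2*U) = 2*U*(1 + U))
b(s, z) = -4 + z (b(s, z) = z - 4 = -4 + z)
E(b(a(2), 1))*h + 10 = (-4 + 1)*(-55) + 10 = -3*(-55) + 10 = 165 + 10 = 175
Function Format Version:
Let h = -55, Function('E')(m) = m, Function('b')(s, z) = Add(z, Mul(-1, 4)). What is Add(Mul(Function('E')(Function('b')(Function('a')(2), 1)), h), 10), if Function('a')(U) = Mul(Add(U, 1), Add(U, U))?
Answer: 175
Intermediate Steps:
Function('a')(U) = Mul(2, U, Add(1, U)) (Function('a')(U) = Mul(Add(1, U), Mul(2, U)) = Mul(2, U, Add(1, U)))
Function('b')(s, z) = Add(-4, z) (Function('b')(s, z) = Add(z, -4) = Add(-4, z))
Add(Mul(Function('E')(Function('b')(Function('a')(2), 1)), h), 10) = Add(Mul(Add(-4, 1), -55), 10) = Add(Mul(-3, -55), 10) = Add(165, 10) = 175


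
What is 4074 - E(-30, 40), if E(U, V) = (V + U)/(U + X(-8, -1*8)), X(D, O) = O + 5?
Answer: 134452/33 ≈ 4074.3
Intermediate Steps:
X(D, O) = 5 + O
E(U, V) = (U + V)/(-3 + U) (E(U, V) = (V + U)/(U + (5 - 1*8)) = (U + V)/(U + (5 - 8)) = (U + V)/(U - 3) = (U + V)/(-3 + U))
4074 - E(-30, 40) = 4074 - (-30 + 40)/(-3 - 30) = 4074 - 10/(-33) = 4074 - (-1)*10/33 = 4074 - 1*(-10/33) = 4074 + 10/33 = 134452/33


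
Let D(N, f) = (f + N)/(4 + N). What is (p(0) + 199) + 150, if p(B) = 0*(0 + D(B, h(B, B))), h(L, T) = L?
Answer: 349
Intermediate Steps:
D(N, f) = (N + f)/(4 + N)
p(B) = 0 (p(B) = 0*(0 + (B + B)/(4 + B)) = 0*(0 + (2*B)/(4 + B)) = 0*(0 + 2*B/(4 + B)) = 0*(2*B/(4 + B)) = 0)
(p(0) + 199) + 150 = (0 + 199) + 150 = 199 + 150 = 349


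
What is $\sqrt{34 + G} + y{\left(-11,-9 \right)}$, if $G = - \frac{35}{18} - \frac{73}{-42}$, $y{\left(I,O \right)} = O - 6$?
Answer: $-15 + \frac{\sqrt{14903}}{21} \approx -9.1868$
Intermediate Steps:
$y{\left(I,O \right)} = -6 + O$ ($y{\left(I,O \right)} = O - 6 = -6 + O$)
$G = - \frac{13}{63}$ ($G = \left(-35\right) \frac{1}{18} - - \frac{73}{42} = - \frac{35}{18} + \frac{73}{42} = - \frac{13}{63} \approx -0.20635$)
$\sqrt{34 + G} + y{\left(-11,-9 \right)} = \sqrt{34 - \frac{13}{63}} - 15 = \sqrt{\frac{2129}{63}} - 15 = \frac{\sqrt{14903}}{21} - 15 = -15 + \frac{\sqrt{14903}}{21}$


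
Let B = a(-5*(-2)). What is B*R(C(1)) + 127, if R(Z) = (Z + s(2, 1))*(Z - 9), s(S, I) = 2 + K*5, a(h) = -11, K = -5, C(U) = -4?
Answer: -3734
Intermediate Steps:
B = -11
s(S, I) = -23 (s(S, I) = 2 - 5*5 = 2 - 25 = -23)
R(Z) = (-23 + Z)*(-9 + Z) (R(Z) = (Z - 23)*(Z - 9) = (-23 + Z)*(-9 + Z))
B*R(C(1)) + 127 = -11*(207 + (-4)**2 - 32*(-4)) + 127 = -11*(207 + 16 + 128) + 127 = -11*351 + 127 = -3861 + 127 = -3734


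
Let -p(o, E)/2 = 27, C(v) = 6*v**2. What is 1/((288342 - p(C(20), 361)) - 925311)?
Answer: -1/636915 ≈ -1.5701e-6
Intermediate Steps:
p(o, E) = -54 (p(o, E) = -2*27 = -54)
1/((288342 - p(C(20), 361)) - 925311) = 1/((288342 - 1*(-54)) - 925311) = 1/((288342 + 54) - 925311) = 1/(288396 - 925311) = 1/(-636915) = -1/636915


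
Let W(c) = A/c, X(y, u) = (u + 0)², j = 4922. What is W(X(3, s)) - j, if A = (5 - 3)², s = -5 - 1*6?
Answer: -595558/121 ≈ -4922.0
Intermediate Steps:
s = -11 (s = -5 - 6 = -11)
A = 4 (A = 2² = 4)
X(y, u) = u²
W(c) = 4/c
W(X(3, s)) - j = 4/((-11)²) - 1*4922 = 4/121 - 4922 = -595558/121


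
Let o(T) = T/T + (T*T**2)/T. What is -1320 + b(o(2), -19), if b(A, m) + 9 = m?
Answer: -1348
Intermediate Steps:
o(T) = 1 + T**2 (o(T) = 1 + T**3/T = 1 + T**2)
b(A, m) = -9 + m
-1320 + b(o(2), -19) = -1320 + (-9 - 19) = -1320 - 28 = -1348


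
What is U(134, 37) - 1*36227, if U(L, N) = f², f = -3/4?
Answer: -579623/16 ≈ -36226.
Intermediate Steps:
f = -¾ (f = -3*¼ = -¾ ≈ -0.75000)
U(L, N) = 9/16 (U(L, N) = (-¾)² = 9/16)
U(134, 37) - 1*36227 = 9/16 - 1*36227 = 9/16 - 36227 = -579623/16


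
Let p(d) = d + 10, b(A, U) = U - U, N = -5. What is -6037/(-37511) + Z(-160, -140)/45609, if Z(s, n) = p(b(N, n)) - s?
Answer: 281718403/1710839199 ≈ 0.16467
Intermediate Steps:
b(A, U) = 0
p(d) = 10 + d
Z(s, n) = 10 - s (Z(s, n) = (10 + 0) - s = 10 - s)
-6037/(-37511) + Z(-160, -140)/45609 = -6037/(-37511) + (10 - 1*(-160))/45609 = -6037*(-1/37511) + (10 + 160)*(1/45609) = 6037/37511 + 170*(1/45609) = 6037/37511 + 170/45609 = 281718403/1710839199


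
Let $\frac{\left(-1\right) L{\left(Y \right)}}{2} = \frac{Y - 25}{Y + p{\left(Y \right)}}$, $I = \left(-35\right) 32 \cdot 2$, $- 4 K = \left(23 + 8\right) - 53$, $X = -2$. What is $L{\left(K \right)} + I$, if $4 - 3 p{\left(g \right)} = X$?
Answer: $- \frac{11174}{5} \approx -2234.8$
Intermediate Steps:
$p{\left(g \right)} = 2$ ($p{\left(g \right)} = \frac{4}{3} - - \frac{2}{3} = \frac{4}{3} + \frac{2}{3} = 2$)
$K = \frac{11}{2}$ ($K = - \frac{\left(23 + 8\right) - 53}{4} = - \frac{31 - 53}{4} = \left(- \frac{1}{4}\right) \left(-22\right) = \frac{11}{2} \approx 5.5$)
$I = -2240$ ($I = \left(-1120\right) 2 = -2240$)
$L{\left(Y \right)} = - \frac{2 \left(-25 + Y\right)}{2 + Y}$ ($L{\left(Y \right)} = - 2 \frac{Y - 25}{Y + 2} = - 2 \frac{-25 + Y}{2 + Y} = - \frac{2 \left(-25 + Y\right)}{2 + Y}$)
$L{\left(K \right)} + I = \frac{2 \left(25 - \frac{11}{2}\right)}{2 + \frac{11}{2}} - 2240 = \frac{2 \left(25 - \frac{11}{2}\right)}{\frac{15}{2}} - 2240 = 2 \cdot \frac{2}{15} \cdot \frac{39}{2} - 2240 = \frac{26}{5} - 2240 = - \frac{11174}{5}$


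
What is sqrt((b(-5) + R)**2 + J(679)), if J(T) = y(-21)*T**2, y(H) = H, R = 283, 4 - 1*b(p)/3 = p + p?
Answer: 2*I*sqrt(2394059) ≈ 3094.6*I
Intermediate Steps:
b(p) = 12 - 6*p (b(p) = 12 - 3*(p + p) = 12 - 6*p)
J(T) = -21*T**2
sqrt((b(-5) + R)**2 + J(679)) = sqrt(((12 - 6*(-5)) + 283)**2 - 21*679**2) = sqrt(((12 + 30) + 283)**2 - 21*461041) = sqrt((42 + 283)**2 - 9681861) = sqrt(325**2 - 9681861) = sqrt(105625 - 9681861) = sqrt(-9576236) = 2*I*sqrt(2394059)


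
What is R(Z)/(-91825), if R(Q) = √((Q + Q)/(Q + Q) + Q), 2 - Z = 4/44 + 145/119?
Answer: -√2896817/120198925 ≈ -1.4160e-5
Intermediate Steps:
Z = 904/1309 (Z = 2 - (4/44 + 145/119) = 2 - (4*(1/44) + 145*(1/119)) = 2 - (1/11 + 145/119) = 2 - 1*1714/1309 = 2 - 1714/1309 = 904/1309 ≈ 0.69060)
R(Q) = √(1 + Q) (R(Q) = √((2*Q)/((2*Q)) + Q) = √((2*Q)*(1/(2*Q)) + Q) = √(1 + Q))
R(Z)/(-91825) = √(1 + 904/1309)/(-91825) = √(2213/1309)*(-1/91825) = (√2896817/1309)*(-1/91825) = -√2896817/120198925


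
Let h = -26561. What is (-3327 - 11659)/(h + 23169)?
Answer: 7493/1696 ≈ 4.4180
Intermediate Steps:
(-3327 - 11659)/(h + 23169) = (-3327 - 11659)/(-26561 + 23169) = -14986/(-3392) = -14986*(-1/3392) = 7493/1696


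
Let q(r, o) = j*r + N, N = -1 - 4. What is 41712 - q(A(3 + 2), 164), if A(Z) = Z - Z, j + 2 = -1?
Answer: 41717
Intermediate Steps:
j = -3 (j = -2 - 1 = -3)
A(Z) = 0
N = -5
q(r, o) = -5 - 3*r (q(r, o) = -3*r - 5 = -5 - 3*r)
41712 - q(A(3 + 2), 164) = 41712 - (-5 - 3*0) = 41712 - (-5 + 0) = 41712 - 1*(-5) = 41712 + 5 = 41717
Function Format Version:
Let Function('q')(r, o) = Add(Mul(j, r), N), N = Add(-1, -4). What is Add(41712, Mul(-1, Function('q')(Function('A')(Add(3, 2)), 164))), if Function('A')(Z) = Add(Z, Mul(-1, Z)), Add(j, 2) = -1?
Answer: 41717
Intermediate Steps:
j = -3 (j = Add(-2, -1) = -3)
Function('A')(Z) = 0
N = -5
Function('q')(r, o) = Add(-5, Mul(-3, r)) (Function('q')(r, o) = Add(Mul(-3, r), -5) = Add(-5, Mul(-3, r)))
Add(41712, Mul(-1, Function('q')(Function('A')(Add(3, 2)), 164))) = Add(41712, Mul(-1, Add(-5, Mul(-3, 0)))) = Add(41712, Mul(-1, Add(-5, 0))) = Add(41712, Mul(-1, -5)) = Add(41712, 5) = 41717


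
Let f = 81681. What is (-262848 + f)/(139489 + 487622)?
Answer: -60389/209037 ≈ -0.28889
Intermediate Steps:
(-262848 + f)/(139489 + 487622) = (-262848 + 81681)/(139489 + 487622) = -181167/627111 = -181167*1/627111 = -60389/209037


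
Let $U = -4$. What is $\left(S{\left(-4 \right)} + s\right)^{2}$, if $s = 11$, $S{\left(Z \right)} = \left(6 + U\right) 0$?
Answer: $121$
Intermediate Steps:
$S{\left(Z \right)} = 0$ ($S{\left(Z \right)} = \left(6 - 4\right) 0 = 2 \cdot 0 = 0$)
$\left(S{\left(-4 \right)} + s\right)^{2} = \left(0 + 11\right)^{2} = 11^{2} = 121$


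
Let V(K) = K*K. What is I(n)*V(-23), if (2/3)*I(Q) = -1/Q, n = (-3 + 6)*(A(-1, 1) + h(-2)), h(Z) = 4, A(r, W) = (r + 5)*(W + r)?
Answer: -529/8 ≈ -66.125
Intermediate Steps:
A(r, W) = (5 + r)*(W + r)
n = 12 (n = (-3 + 6)*(((-1)² + 5*1 + 5*(-1) + 1*(-1)) + 4) = 3*((1 + 5 - 5 - 1) + 4) = 3*(0 + 4) = 3*4 = 12)
V(K) = K²
I(Q) = -3/(2*Q) (I(Q) = 3*(-1/Q)/2 = -3/(2*Q))
I(n)*V(-23) = -3/2/12*(-23)² = -3/2*1/12*529 = -⅛*529 = -529/8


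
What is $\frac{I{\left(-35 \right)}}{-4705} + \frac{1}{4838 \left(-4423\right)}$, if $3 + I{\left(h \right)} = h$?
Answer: $\frac{813137307}{100679820170} \approx 0.0080765$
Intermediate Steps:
$I{\left(h \right)} = -3 + h$
$\frac{I{\left(-35 \right)}}{-4705} + \frac{1}{4838 \left(-4423\right)} = \frac{-3 - 35}{-4705} + \frac{1}{4838 \left(-4423\right)} = \left(-38\right) \left(- \frac{1}{4705}\right) + \frac{1}{4838} \left(- \frac{1}{4423}\right) = \frac{38}{4705} - \frac{1}{21398474} = \frac{813137307}{100679820170}$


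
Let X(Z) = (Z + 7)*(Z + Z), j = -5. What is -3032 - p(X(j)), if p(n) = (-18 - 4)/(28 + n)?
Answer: -12117/4 ≈ -3029.3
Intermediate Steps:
X(Z) = 2*Z*(7 + Z) (X(Z) = (7 + Z)*(2*Z) = 2*Z*(7 + Z))
p(n) = -22/(28 + n)
-3032 - p(X(j)) = -3032 - (-22)/(28 + 2*(-5)*(7 - 5)) = -3032 - (-22)/(28 + 2*(-5)*2) = -3032 - (-22)/(28 - 20) = -3032 - (-22)/8 = -3032 - 1*(-11/4) = -3032 + 11/4 = -12117/4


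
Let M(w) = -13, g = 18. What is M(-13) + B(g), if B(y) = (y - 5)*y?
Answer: 221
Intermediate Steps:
B(y) = y*(-5 + y) (B(y) = (-5 + y)*y = y*(-5 + y))
M(-13) + B(g) = -13 + 18*(-5 + 18) = -13 + 18*13 = -13 + 234 = 221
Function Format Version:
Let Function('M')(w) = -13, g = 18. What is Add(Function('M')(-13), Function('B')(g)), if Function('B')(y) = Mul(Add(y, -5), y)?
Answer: 221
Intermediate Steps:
Function('B')(y) = Mul(y, Add(-5, y)) (Function('B')(y) = Mul(Add(-5, y), y) = Mul(y, Add(-5, y)))
Add(Function('M')(-13), Function('B')(g)) = Add(-13, Mul(18, Add(-5, 18))) = Add(-13, Mul(18, 13)) = Add(-13, 234) = 221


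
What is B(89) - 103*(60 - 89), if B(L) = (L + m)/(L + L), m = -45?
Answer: 265865/89 ≈ 2987.2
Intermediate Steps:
B(L) = (-45 + L)/(2*L) (B(L) = (L - 45)/(L + L) = (-45 + L)/((2*L)) = (-45 + L)*(1/(2*L)) = (-45 + L)/(2*L))
B(89) - 103*(60 - 89) = (½)*(-45 + 89)/89 - 103*(60 - 89) = (½)*(1/89)*44 - 103*(-29) = 22/89 + 2987 = 265865/89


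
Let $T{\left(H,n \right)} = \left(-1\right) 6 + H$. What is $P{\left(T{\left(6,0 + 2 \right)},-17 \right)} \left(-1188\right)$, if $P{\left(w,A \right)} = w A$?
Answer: $0$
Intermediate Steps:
$T{\left(H,n \right)} = -6 + H$
$P{\left(w,A \right)} = A w$
$P{\left(T{\left(6,0 + 2 \right)},-17 \right)} \left(-1188\right) = - 17 \left(-6 + 6\right) \left(-1188\right) = \left(-17\right) 0 \left(-1188\right) = 0 \left(-1188\right) = 0$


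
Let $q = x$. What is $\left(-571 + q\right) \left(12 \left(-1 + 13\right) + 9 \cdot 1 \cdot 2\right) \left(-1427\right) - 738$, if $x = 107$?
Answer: $107263998$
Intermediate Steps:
$q = 107$
$\left(-571 + q\right) \left(12 \left(-1 + 13\right) + 9 \cdot 1 \cdot 2\right) \left(-1427\right) - 738 = \left(-571 + 107\right) \left(12 \left(-1 + 13\right) + 9 \cdot 1 \cdot 2\right) \left(-1427\right) - 738 = - 464 \left(12 \cdot 12 + 9 \cdot 2\right) \left(-1427\right) - 738 = - 464 \left(144 + 18\right) \left(-1427\right) - 738 = \left(-464\right) 162 \left(-1427\right) - 738 = \left(-75168\right) \left(-1427\right) - 738 = 107264736 - 738 = 107263998$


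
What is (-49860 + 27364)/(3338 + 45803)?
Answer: -22496/49141 ≈ -0.45778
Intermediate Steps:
(-49860 + 27364)/(3338 + 45803) = -22496/49141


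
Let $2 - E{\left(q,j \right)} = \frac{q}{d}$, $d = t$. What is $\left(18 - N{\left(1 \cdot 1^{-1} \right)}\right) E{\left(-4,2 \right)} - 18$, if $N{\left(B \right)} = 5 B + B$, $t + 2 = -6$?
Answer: $0$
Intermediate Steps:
$t = -8$ ($t = -2 - 6 = -8$)
$d = -8$
$N{\left(B \right)} = 6 B$
$E{\left(q,j \right)} = 2 + \frac{q}{8}$ ($E{\left(q,j \right)} = 2 - \frac{q}{-8} = 2 - q \left(- \frac{1}{8}\right) = 2 - - \frac{q}{8} = 2 + \frac{q}{8}$)
$\left(18 - N{\left(1 \cdot 1^{-1} \right)}\right) E{\left(-4,2 \right)} - 18 = \left(18 - 6 \cdot 1 \cdot 1^{-1}\right) \left(2 + \frac{1}{8} \left(-4\right)\right) - 18 = \left(18 - 6 \cdot 1 \cdot 1\right) \left(2 - \frac{1}{2}\right) - 18 = \left(18 - 6 \cdot 1\right) \frac{3}{2} - 18 = \left(18 - 6\right) \frac{3}{2} - 18 = 12 \cdot \frac{3}{2} - 18 = 18 - 18 = 0$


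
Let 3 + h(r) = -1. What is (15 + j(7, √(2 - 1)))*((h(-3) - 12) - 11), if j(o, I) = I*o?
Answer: -594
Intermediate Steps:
h(r) = -4 (h(r) = -3 - 1 = -4)
(15 + j(7, √(2 - 1)))*((h(-3) - 12) - 11) = (15 + √(2 - 1)*7)*((-4 - 12) - 11) = (15 + √1*7)*(-16 - 11) = (15 + 1*7)*(-27) = (15 + 7)*(-27) = 22*(-27) = -594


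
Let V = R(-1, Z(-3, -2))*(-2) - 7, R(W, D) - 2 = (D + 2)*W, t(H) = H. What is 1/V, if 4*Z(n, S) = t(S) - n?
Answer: -2/13 ≈ -0.15385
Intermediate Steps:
Z(n, S) = -n/4 + S/4 (Z(n, S) = (S - n)/4 = -n/4 + S/4)
R(W, D) = 2 + W*(2 + D) (R(W, D) = 2 + (D + 2)*W = 2 + (2 + D)*W = 2 + W*(2 + D))
V = -13/2 (V = (2 + 2*(-1) + (-¼*(-3) + (¼)*(-2))*(-1))*(-2) - 7 = (2 - 2 + (¾ - ½)*(-1))*(-2) - 7 = (2 - 2 + (¼)*(-1))*(-2) - 7 = (2 - 2 - ¼)*(-2) - 7 = -¼*(-2) - 7 = ½ - 7 = -13/2 ≈ -6.5000)
1/V = 1/(-13/2) = -2/13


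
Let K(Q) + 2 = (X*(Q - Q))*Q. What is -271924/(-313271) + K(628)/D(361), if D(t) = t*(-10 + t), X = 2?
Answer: 34455135422/39694881681 ≈ 0.86800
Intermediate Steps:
K(Q) = -2 (K(Q) = -2 + (2*(Q - Q))*Q = -2 + (2*0)*Q = -2 + 0*Q = -2 + 0 = -2)
-271924/(-313271) + K(628)/D(361) = -271924/(-313271) - 2*1/(361*(-10 + 361)) = -271924*(-1/313271) - 2/(361*351) = 271924/313271 - 2/126711 = 34455135422/39694881681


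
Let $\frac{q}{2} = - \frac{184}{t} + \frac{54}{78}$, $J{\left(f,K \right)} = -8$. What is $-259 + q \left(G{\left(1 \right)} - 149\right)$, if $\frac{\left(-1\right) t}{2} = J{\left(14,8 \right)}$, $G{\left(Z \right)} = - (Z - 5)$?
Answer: $\frac{37378}{13} \approx 2875.2$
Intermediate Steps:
$G{\left(Z \right)} = 5 - Z$ ($G{\left(Z \right)} = - (-5 + Z) = 5 - Z$)
$t = 16$ ($t = \left(-2\right) \left(-8\right) = 16$)
$q = - \frac{281}{13}$ ($q = 2 \left(- \frac{184}{16} + \frac{54}{78}\right) = 2 \left(\left(-184\right) \frac{1}{16} + 54 \cdot \frac{1}{78}\right) = 2 \left(- \frac{23}{2} + \frac{9}{13}\right) = 2 \left(- \frac{281}{26}\right) = - \frac{281}{13} \approx -21.615$)
$-259 + q \left(G{\left(1 \right)} - 149\right) = -259 - \frac{281 \left(\left(5 - 1\right) - 149\right)}{13} = -259 - \frac{281 \left(4 - 149\right)}{13} = -259 - - \frac{40745}{13} = -259 + \frac{40745}{13} = \frac{37378}{13}$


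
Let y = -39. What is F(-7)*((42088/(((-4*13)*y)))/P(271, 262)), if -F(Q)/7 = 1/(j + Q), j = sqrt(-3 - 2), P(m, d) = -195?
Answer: -257789/2669355 - 36827*I*sqrt(5)/2669355 ≈ -0.096573 - 0.030849*I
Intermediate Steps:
j = I*sqrt(5) (j = sqrt(-5) = I*sqrt(5) ≈ 2.2361*I)
F(Q) = -7/(Q + I*sqrt(5)) (F(Q) = -7/(I*sqrt(5) + Q) = -7/(Q + I*sqrt(5)))
F(-7)*((42088/(((-4*13)*y)))/P(271, 262)) = (-7/(-7 + I*sqrt(5)))*((42088/((-4*13*(-39))))/(-195)) = (-7/(-7 + I*sqrt(5)))*((42088/((-52*(-39))))*(-1/195)) = (-7/(-7 + I*sqrt(5)))*((42088/2028)*(-1/195)) = (-7/(-7 + I*sqrt(5)))*((42088*(1/2028))*(-1/195)) = (-7/(-7 + I*sqrt(5)))*((10522/507)*(-1/195)) = -7/(-7 + I*sqrt(5))*(-10522/98865) = 73654/(98865*(-7 + I*sqrt(5)))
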